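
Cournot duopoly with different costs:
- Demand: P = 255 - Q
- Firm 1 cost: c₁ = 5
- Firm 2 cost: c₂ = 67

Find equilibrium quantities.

q₁* = 104.0, q₂* = 42.0

Work:
Reaction: q₁ = (255 - 5 - q₂)/2
Reaction: q₂ = (255 - 67 - q₁)/2
Solve simultaneously:
q₁* = (255 - 2×5 + 67)/3 = 104.0
q₂* = (255 - 2×67 + 5)/3 = 42.0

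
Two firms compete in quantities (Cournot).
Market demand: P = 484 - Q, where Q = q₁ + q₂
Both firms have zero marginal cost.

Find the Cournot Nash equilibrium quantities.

q₁* = q₂* = 161.33; P* = 161.33

Work:
Profit: π_i = P·q_i = (a - q_i - q_j)·q_i
FOC: ∂π_i/∂q_i = a - 2q_i - q_j = 0
Reaction function: q_i = (484 - q_j)/2
Symmetry: q* = 484/3 = 161.33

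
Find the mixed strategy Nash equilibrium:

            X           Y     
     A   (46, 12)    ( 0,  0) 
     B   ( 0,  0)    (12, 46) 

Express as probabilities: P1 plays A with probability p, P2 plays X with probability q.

p = 0.7931, q = 0.2069

Work:
Find probabilities that make opponent indifferent:
P2 chooses q to make P1 indifferent between A and B
P1 chooses p to make P2 indifferent between X and Y
Mixed NE: P1 plays (A: 0.7931, B: 0.2069), P2 plays (X: 0.2069, Y: 0.7931)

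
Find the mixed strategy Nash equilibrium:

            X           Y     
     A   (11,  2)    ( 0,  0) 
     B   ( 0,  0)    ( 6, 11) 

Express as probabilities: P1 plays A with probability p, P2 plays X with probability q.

p = 0.8462, q = 0.3529

Work:
Find probabilities that make opponent indifferent:
P2 chooses q to make P1 indifferent between A and B
P1 chooses p to make P2 indifferent between X and Y
Mixed NE: P1 plays (A: 0.8462, B: 0.1538), P2 plays (X: 0.3529, Y: 0.6471)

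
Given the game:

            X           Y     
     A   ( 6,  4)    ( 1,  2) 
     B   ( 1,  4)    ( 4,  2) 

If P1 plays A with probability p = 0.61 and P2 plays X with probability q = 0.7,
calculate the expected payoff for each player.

E[P1] = 3.486, E[P2] = 3.4

Work:
E[P1] = p·q·π₁(A,X) + p·(1-q)·π₁(A,Y) + (1-p)·q·π₁(B,X) + (1-p)·(1-q)·π₁(B,Y)
= 0.61·0.7·6 + 0.61·0.3·1 + 0.39·0.7·1 + 0.39·0.3·4
= 3.486

E[P2] = 3.4 (similar calculation)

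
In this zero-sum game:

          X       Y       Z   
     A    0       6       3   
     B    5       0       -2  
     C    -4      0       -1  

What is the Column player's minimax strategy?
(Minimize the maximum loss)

Column should play Z, value = 3

Work:
Column player minimizes Row's maximum payoff:
Column X: max payoff to Row = 5
Column Y: max payoff to Row = 6
Column Z: max payoff to Row = 3
Minimum is 3, achieved by column Z.
Minimax strategy: Z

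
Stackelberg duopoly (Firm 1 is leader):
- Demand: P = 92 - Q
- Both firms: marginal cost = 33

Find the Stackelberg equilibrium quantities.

q₁* (leader) = 29.5, q₂* (follower) = 14.75

Work:
Follower's reaction: q₂ = (a - c - q₁)/2
Leader substitutes: π₁ = q₁·(a - q₁ - (a-c-q₁)/2 - c)
FOC: q₁* = (92 - 33)/2 = 29.50
Then: q₂* = (92 - 33 - 29.5)/2 = 14.75
Leader has first-mover advantage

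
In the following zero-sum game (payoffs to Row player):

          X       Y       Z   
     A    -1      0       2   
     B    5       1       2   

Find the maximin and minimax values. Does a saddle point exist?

Maximin = 1, Minimax = 1, Saddle: True

Work:
Row minimums: [-1, 1] → maximin = 1
Column maximums: [5, 1, 2] → minimax = 1
Saddle point exists! Game value = 1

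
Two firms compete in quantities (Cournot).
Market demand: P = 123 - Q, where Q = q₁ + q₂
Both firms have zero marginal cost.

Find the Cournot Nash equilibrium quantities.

q₁* = q₂* = 41.0; P* = 41.0

Work:
Profit: π_i = P·q_i = (a - q_i - q_j)·q_i
FOC: ∂π_i/∂q_i = a - 2q_i - q_j = 0
Reaction function: q_i = (123 - q_j)/2
Symmetry: q* = 123/3 = 41.0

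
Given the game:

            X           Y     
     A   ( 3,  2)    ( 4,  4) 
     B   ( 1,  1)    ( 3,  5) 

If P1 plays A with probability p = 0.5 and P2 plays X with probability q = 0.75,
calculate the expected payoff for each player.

E[P1] = 2.375, E[P2] = 2.25

Work:
E[P1] = p·q·π₁(A,X) + p·(1-q)·π₁(A,Y) + (1-p)·q·π₁(B,X) + (1-p)·(1-q)·π₁(B,Y)
= 0.5·0.75·3 + 0.5·0.25·4 + 0.5·0.75·1 + 0.5·0.25·3
= 2.375

E[P2] = 2.25 (similar calculation)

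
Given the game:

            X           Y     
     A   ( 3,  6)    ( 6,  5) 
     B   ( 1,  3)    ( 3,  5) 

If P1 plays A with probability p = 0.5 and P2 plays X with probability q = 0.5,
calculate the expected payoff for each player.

E[P1] = 3.25, E[P2] = 4.75

Work:
E[P1] = p·q·π₁(A,X) + p·(1-q)·π₁(A,Y) + (1-p)·q·π₁(B,X) + (1-p)·(1-q)·π₁(B,Y)
= 0.5·0.5·3 + 0.5·0.5·6 + 0.5·0.5·1 + 0.5·0.5·3
= 3.25

E[P2] = 4.75 (similar calculation)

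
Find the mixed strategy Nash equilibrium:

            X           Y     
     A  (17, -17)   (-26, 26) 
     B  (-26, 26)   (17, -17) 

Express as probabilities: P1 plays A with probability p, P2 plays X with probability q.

p = 0.5, q = 0.5

Work:
Find probabilities that make opponent indifferent:
P2 chooses q to make P1 indifferent between A and B
P1 chooses p to make P2 indifferent between X and Y
Mixed NE: P1 plays (A: 0.5, B: 0.5), P2 plays (X: 0.5, Y: 0.5)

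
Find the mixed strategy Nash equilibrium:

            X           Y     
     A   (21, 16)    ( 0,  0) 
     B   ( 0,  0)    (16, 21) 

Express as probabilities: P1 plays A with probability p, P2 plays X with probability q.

p = 0.5676, q = 0.4324

Work:
Find probabilities that make opponent indifferent:
P2 chooses q to make P1 indifferent between A and B
P1 chooses p to make P2 indifferent between X and Y
Mixed NE: P1 plays (A: 0.5676, B: 0.4324), P2 plays (X: 0.4324, Y: 0.5676)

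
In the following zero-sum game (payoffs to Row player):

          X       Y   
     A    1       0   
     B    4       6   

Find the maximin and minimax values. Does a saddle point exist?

Maximin = 4, Minimax = 4, Saddle: True

Work:
Row minimums: [0, 4] → maximin = 4
Column maximums: [4, 6] → minimax = 4
Saddle point exists! Game value = 4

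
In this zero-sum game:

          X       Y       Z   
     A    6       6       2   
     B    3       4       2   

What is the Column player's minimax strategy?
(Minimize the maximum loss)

Column should play Z, value = 2

Work:
Column player minimizes Row's maximum payoff:
Column X: max payoff to Row = 6
Column Y: max payoff to Row = 6
Column Z: max payoff to Row = 2
Minimum is 2, achieved by column Z.
Minimax strategy: Z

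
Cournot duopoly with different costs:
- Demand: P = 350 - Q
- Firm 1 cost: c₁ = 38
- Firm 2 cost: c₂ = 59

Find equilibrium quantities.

q₁* = 111.0, q₂* = 90.0

Work:
Reaction: q₁ = (350 - 38 - q₂)/2
Reaction: q₂ = (350 - 59 - q₁)/2
Solve simultaneously:
q₁* = (350 - 2×38 + 59)/3 = 111.0
q₂* = (350 - 2×59 + 38)/3 = 90.0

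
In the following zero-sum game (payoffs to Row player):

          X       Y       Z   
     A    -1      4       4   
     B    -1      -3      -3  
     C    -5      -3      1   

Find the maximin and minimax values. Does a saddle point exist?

Maximin = -1, Minimax = -1, Saddle: True

Work:
Row minimums: [-1, -3, -5] → maximin = -1
Column maximums: [-1, 4, 4] → minimax = -1
Saddle point exists! Game value = -1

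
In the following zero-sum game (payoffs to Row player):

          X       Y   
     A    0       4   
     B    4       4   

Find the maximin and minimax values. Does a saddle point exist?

Maximin = 4, Minimax = 4, Saddle: True

Work:
Row minimums: [0, 4] → maximin = 4
Column maximums: [4, 4] → minimax = 4
Saddle point exists! Game value = 4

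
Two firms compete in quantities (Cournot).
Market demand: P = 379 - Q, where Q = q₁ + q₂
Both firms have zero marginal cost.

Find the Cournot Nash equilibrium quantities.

q₁* = q₂* = 126.33; P* = 126.33

Work:
Profit: π_i = P·q_i = (a - q_i - q_j)·q_i
FOC: ∂π_i/∂q_i = a - 2q_i - q_j = 0
Reaction function: q_i = (379 - q_j)/2
Symmetry: q* = 379/3 = 126.33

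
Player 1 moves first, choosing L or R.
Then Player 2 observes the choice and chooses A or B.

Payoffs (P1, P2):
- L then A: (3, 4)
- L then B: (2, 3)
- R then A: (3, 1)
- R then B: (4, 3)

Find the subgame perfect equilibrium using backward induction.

P1 plays R, P2 plays A after L and B after R; Payoff (4, 3)

Work:
Backward induction:
After L: P2 chooses A → P1 gets 3
After R: P2 chooses B → P1 gets 4
P1 chooses R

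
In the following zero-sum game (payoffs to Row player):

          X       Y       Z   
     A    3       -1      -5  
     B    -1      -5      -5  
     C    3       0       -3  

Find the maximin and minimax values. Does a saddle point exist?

Maximin = -3, Minimax = -3, Saddle: True

Work:
Row minimums: [-5, -5, -3] → maximin = -3
Column maximums: [3, 0, -3] → minimax = -3
Saddle point exists! Game value = -3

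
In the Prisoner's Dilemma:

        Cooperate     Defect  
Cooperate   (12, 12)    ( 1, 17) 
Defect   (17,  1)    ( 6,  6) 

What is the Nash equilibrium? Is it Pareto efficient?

(Defect, Defect) is NE; not Pareto efficient

Work:
Defect dominates Cooperate for both players:
If P2 cooperates: Defect (17) > Cooperate (12)
If P2 defects: Defect (6) > Cooperate (1)
NE: (Defect, Defect) with payoff (6, 6)
But (Cooperate, Cooperate) = (12, 12) Pareto dominates (6, 6)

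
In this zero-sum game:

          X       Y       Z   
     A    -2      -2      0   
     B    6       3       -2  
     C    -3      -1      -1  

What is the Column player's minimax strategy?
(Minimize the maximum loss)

Column should play Z, value = 0

Work:
Column player minimizes Row's maximum payoff:
Column X: max payoff to Row = 6
Column Y: max payoff to Row = 3
Column Z: max payoff to Row = 0
Minimum is 0, achieved by column Z.
Minimax strategy: Z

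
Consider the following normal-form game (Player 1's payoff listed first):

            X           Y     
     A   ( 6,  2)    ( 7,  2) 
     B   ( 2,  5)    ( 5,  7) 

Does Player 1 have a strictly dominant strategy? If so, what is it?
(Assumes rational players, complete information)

Yes, Player 1's strictly dominant strategy is A

Work:
A strategy strictly dominates another if it gives a strictly higher payoff against every opponent action. Compare each pair of P1's strategies column-by-column:
  A vs B: [6 vs 2, 7 vs 5] → A strictly dominates B
  B vs A: [2 vs 6, 5 vs 7] → B does not strictly dominate A (column X: 2 ≤ 6)
A strictly dominates every other strategy → strictly dominant.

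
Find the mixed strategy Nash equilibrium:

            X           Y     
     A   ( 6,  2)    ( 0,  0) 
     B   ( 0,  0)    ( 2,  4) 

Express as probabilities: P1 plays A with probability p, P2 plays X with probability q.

p = 0.6667, q = 0.25

Work:
Find probabilities that make opponent indifferent:
P2 chooses q to make P1 indifferent between A and B
P1 chooses p to make P2 indifferent between X and Y
Mixed NE: P1 plays (A: 0.6667, B: 0.3333), P2 plays (X: 0.25, Y: 0.75)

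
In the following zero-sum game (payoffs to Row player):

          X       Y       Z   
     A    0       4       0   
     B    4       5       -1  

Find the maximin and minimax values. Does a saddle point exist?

Maximin = 0, Minimax = 0, Saddle: True

Work:
Row minimums: [0, -1] → maximin = 0
Column maximums: [4, 5, 0] → minimax = 0
Saddle point exists! Game value = 0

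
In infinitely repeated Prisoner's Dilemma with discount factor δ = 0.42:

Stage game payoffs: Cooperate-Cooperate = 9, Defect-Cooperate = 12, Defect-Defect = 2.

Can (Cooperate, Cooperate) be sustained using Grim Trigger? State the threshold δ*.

δ* = 0.3; since δ = 0.42 ≥ 0.3, cooperation can be sustained

Work:
For Grim Trigger:
Cooperate forever: 9/(1-δ)
Defect then punished: 12 + 2·δ/(1-δ)
Need: 9/(1-δ) ≥ 12 + 2·δ/(1-δ)
Solving: δ ≥ (T-R)/(T-P) = (12-9)/(12-2) = 0.3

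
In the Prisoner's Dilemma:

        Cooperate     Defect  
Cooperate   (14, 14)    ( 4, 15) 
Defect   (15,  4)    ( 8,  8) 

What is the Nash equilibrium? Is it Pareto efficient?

(Defect, Defect) is NE; not Pareto efficient

Work:
Defect dominates Cooperate for both players:
If P2 cooperates: Defect (15) > Cooperate (14)
If P2 defects: Defect (8) > Cooperate (4)
NE: (Defect, Defect) with payoff (8, 8)
But (Cooperate, Cooperate) = (14, 14) Pareto dominates (8, 8)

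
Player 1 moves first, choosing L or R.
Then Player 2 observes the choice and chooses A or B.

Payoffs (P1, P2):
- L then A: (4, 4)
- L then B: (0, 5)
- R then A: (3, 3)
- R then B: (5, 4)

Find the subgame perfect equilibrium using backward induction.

P1 plays R, P2 plays B after L and B after R; Payoff (5, 4)

Work:
Backward induction:
After L: P2 chooses B → P1 gets 0
After R: P2 chooses B → P1 gets 5
P1 chooses R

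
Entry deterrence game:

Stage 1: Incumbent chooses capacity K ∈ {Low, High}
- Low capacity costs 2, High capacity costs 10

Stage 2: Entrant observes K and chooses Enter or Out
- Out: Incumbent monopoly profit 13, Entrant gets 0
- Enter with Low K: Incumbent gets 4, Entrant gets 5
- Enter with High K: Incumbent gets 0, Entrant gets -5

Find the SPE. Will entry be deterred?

SPE: (High, Enter|Low, Out|High); Entry deterred. Incumbent net profit = 3

Work:
After Low K: Entrant enters (5 > 0)
After High K: Entrant stays out (-5 < 0)
Incumbent: Low → 4−2=2, High → 13−10=3
Incumbent chooses High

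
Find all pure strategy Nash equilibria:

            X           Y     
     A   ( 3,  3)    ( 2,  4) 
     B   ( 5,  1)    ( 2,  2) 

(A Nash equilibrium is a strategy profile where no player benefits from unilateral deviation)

Nash equilibrium: (A, Y), (B, Y)

Work:
Best responses:
  P1 vs X: payoffs [3, 5] → best response B (payoff 5)
  P1 vs Y: payoffs [2, 2] → best response A/B (payoff 2)
  P2 vs A: payoffs [3, 4] → best response Y (payoff 4)
  P2 vs B: payoffs [1, 2] → best response Y (payoff 2)
Mutual best responses: (A,Y), (B,Y) → Nash equilibria.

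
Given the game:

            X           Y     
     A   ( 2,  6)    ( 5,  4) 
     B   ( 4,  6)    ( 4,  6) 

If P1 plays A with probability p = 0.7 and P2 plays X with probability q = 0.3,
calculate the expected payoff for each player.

E[P1] = 4.07, E[P2] = 5.02

Work:
E[P1] = p·q·π₁(A,X) + p·(1-q)·π₁(A,Y) + (1-p)·q·π₁(B,X) + (1-p)·(1-q)·π₁(B,Y)
= 0.7·0.3·2 + 0.7·0.7·5 + 0.3·0.3·4 + 0.3·0.7·4
= 4.07

E[P2] = 5.02 (similar calculation)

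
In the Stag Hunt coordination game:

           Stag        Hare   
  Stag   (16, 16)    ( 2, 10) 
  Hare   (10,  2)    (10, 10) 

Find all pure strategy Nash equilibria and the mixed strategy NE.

Pure NE: (Stag, Stag) and (Hare, Hare); Mixed NE: p = 0.5714, q = 0.5714

Work:
Check pure NE:
(Stag, Stag): (16, 16) - no unilateral deviation beneficial
(Hare, Hare): (10, 10) - no unilateral deviation beneficial
Mixed NE: P1 plays Stag with p = 0.5714, P2 plays Stag with q = 0.5714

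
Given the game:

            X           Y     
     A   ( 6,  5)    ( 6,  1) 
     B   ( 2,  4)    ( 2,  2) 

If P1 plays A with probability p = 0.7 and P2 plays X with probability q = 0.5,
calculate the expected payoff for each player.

E[P1] = 4.8, E[P2] = 3.0

Work:
E[P1] = p·q·π₁(A,X) + p·(1-q)·π₁(A,Y) + (1-p)·q·π₁(B,X) + (1-p)·(1-q)·π₁(B,Y)
= 0.7·0.5·6 + 0.7·0.5·6 + 0.3·0.5·2 + 0.3·0.5·2
= 4.8

E[P2] = 3.0 (similar calculation)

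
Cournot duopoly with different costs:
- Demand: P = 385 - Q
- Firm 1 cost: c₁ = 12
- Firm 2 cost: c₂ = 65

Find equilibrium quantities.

q₁* = 142.0, q₂* = 89.0

Work:
Reaction: q₁ = (385 - 12 - q₂)/2
Reaction: q₂ = (385 - 65 - q₁)/2
Solve simultaneously:
q₁* = (385 - 2×12 + 65)/3 = 142.0
q₂* = (385 - 2×65 + 12)/3 = 89.0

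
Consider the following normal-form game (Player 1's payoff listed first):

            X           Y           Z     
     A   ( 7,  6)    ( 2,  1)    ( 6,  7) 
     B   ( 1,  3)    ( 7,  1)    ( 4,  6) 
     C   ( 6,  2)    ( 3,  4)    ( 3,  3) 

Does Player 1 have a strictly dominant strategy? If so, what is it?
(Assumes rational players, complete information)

No strictly dominant strategy exists for Player 1

Work:
A strategy strictly dominates another if it gives a strictly higher payoff against every opponent action. Compare each pair of P1's strategies column-by-column:
  A vs B: [7 vs 1, 2 vs 7, 6 vs 4] → A does not strictly dominate B (column Y: 2 ≤ 7)
  A vs C: [7 vs 6, 2 vs 3, 6 vs 3] → A does not strictly dominate C (column Y: 2 ≤ 3)
  B vs A: [1 vs 7, 7 vs 2, 4 vs 6] → B does not strictly dominate A (column X: 1 ≤ 7)
  B vs C: [1 vs 6, 7 vs 3, 4 vs 3] → B does not strictly dominate C (column X: 1 ≤ 6)
  C vs A: [6 vs 7, 3 vs 2, 3 vs 6] → C does not strictly dominate A (column X: 6 ≤ 7)
  C vs B: [6 vs 1, 3 vs 7, 3 vs 4] → C does not strictly dominate B (column Y: 3 ≤ 7)
No single strategy strictly dominates all others → no strictly dominant strategy.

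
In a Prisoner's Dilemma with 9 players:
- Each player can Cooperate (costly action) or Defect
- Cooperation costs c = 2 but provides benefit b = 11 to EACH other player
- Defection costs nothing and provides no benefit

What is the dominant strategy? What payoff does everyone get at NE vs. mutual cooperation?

Dominant: Defect; NE payoff = 0; Coop payoff = 86

Work:
Defect dominates (saves cost c = 2, benefit to others is external)
NE: All defect → everyone gets 0
If all cooperate: each receives (8)×11 - 2 = 86
Social dilemma: 86 > 0 but NE gives 0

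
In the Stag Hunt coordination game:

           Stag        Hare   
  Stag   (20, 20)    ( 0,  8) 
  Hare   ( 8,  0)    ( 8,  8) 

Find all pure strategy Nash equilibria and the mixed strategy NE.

Pure NE: (Stag, Stag) and (Hare, Hare); Mixed NE: p = 0.4, q = 0.4

Work:
Check pure NE:
(Stag, Stag): (20, 20) - no unilateral deviation beneficial
(Hare, Hare): (8, 8) - no unilateral deviation beneficial
Mixed NE: P1 plays Stag with p = 0.4, P2 plays Stag with q = 0.4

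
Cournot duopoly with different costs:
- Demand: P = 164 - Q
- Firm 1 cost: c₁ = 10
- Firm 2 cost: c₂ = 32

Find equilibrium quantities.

q₁* = 58.67, q₂* = 36.67

Work:
Reaction: q₁ = (164 - 10 - q₂)/2
Reaction: q₂ = (164 - 32 - q₁)/2
Solve simultaneously:
q₁* = (164 - 2×10 + 32)/3 = 58.67
q₂* = (164 - 2×32 + 10)/3 = 36.67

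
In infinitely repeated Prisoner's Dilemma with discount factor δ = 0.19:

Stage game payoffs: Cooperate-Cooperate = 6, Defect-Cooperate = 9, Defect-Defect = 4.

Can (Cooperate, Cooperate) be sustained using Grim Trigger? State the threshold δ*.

δ* = 0.6; since δ = 0.19 < 0.6, cooperation cannot be sustained

Work:
For Grim Trigger:
Cooperate forever: 6/(1-δ)
Defect then punished: 9 + 4·δ/(1-δ)
Need: 6/(1-δ) ≥ 9 + 4·δ/(1-δ)
Solving: δ ≥ (T-R)/(T-P) = (9-6)/(9-4) = 0.6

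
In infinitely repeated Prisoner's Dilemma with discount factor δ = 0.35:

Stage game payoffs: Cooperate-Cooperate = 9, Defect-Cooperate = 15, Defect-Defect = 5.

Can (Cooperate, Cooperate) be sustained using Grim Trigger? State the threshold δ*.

δ* = 0.6; since δ = 0.35 < 0.6, cooperation cannot be sustained

Work:
For Grim Trigger:
Cooperate forever: 9/(1-δ)
Defect then punished: 15 + 5·δ/(1-δ)
Need: 9/(1-δ) ≥ 15 + 5·δ/(1-δ)
Solving: δ ≥ (T-R)/(T-P) = (15-9)/(15-5) = 0.6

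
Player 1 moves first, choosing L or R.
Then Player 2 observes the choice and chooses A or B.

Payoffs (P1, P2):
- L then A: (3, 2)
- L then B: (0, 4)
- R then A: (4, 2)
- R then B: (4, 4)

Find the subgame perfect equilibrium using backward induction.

P1 plays R, P2 plays B after L and B after R; Payoff (4, 4)

Work:
Backward induction:
After L: P2 chooses B → P1 gets 0
After R: P2 chooses B → P1 gets 4
P1 chooses R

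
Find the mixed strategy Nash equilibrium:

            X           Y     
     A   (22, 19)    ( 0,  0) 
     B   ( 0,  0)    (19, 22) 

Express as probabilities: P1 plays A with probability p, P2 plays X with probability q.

p = 0.5366, q = 0.4634

Work:
Find probabilities that make opponent indifferent:
P2 chooses q to make P1 indifferent between A and B
P1 chooses p to make P2 indifferent between X and Y
Mixed NE: P1 plays (A: 0.5366, B: 0.4634), P2 plays (X: 0.4634, Y: 0.5366)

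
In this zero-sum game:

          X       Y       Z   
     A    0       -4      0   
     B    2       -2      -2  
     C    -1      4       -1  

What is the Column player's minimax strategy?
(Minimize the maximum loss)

Column should play Z, value = 0

Work:
Column player minimizes Row's maximum payoff:
Column X: max payoff to Row = 2
Column Y: max payoff to Row = 4
Column Z: max payoff to Row = 0
Minimum is 0, achieved by column Z.
Minimax strategy: Z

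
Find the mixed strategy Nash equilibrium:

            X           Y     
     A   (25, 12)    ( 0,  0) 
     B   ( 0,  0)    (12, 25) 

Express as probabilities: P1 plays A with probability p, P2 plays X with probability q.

p = 0.6757, q = 0.3243

Work:
Find probabilities that make opponent indifferent:
P2 chooses q to make P1 indifferent between A and B
P1 chooses p to make P2 indifferent between X and Y
Mixed NE: P1 plays (A: 0.6757, B: 0.3243), P2 plays (X: 0.3243, Y: 0.6757)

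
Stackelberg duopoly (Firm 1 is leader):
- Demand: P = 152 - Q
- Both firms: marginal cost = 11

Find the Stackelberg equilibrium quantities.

q₁* (leader) = 70.5, q₂* (follower) = 35.25

Work:
Follower's reaction: q₂ = (a - c - q₁)/2
Leader substitutes: π₁ = q₁·(a - q₁ - (a-c-q₁)/2 - c)
FOC: q₁* = (152 - 11)/2 = 70.50
Then: q₂* = (152 - 11 - 70.5)/2 = 35.25
Leader has first-mover advantage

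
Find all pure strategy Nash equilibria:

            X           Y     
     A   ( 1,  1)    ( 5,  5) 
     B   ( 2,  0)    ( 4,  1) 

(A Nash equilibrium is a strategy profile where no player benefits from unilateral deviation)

Nash equilibrium: (A, Y)

Work:
Best responses:
  P1 vs X: payoffs [1, 2] → best response B (payoff 2)
  P1 vs Y: payoffs [5, 4] → best response A (payoff 5)
  P2 vs A: payoffs [1, 5] → best response Y (payoff 5)
  P2 vs B: payoffs [0, 1] → best response Y (payoff 1)
Mutual best responses: (A,Y) → Nash equilibria.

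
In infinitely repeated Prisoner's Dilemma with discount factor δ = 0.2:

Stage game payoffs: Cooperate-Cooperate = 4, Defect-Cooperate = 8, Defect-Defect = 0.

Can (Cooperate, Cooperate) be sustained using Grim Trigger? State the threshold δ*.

δ* = 0.5; since δ = 0.2 < 0.5, cooperation cannot be sustained

Work:
For Grim Trigger:
Cooperate forever: 4/(1-δ)
Defect then punished: 8 + 0·δ/(1-δ)
Need: 4/(1-δ) ≥ 8 + 0·δ/(1-δ)
Solving: δ ≥ (T-R)/(T-P) = (8-4)/(8-0) = 0.5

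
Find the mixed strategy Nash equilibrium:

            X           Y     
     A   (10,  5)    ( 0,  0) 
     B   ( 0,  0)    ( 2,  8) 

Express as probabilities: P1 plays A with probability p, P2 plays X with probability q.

p = 0.6154, q = 0.1667

Work:
Find probabilities that make opponent indifferent:
P2 chooses q to make P1 indifferent between A and B
P1 chooses p to make P2 indifferent between X and Y
Mixed NE: P1 plays (A: 0.6154, B: 0.3846), P2 plays (X: 0.1667, Y: 0.8333)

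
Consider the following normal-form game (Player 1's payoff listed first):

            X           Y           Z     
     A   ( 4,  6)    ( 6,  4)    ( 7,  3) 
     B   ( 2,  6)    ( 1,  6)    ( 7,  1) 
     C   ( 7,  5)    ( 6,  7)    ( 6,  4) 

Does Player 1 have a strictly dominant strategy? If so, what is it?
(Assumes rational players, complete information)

No strictly dominant strategy exists for Player 1

Work:
A strategy strictly dominates another if it gives a strictly higher payoff against every opponent action. Compare each pair of P1's strategies column-by-column:
  A vs B: [4 vs 2, 6 vs 1, 7 vs 7] → A does not strictly dominate B (column Z: 7 ≤ 7)
  A vs C: [4 vs 7, 6 vs 6, 7 vs 6] → A does not strictly dominate C (column X: 4 ≤ 7)
  B vs A: [2 vs 4, 1 vs 6, 7 vs 7] → B does not strictly dominate A (column X: 2 ≤ 4)
  B vs C: [2 vs 7, 1 vs 6, 7 vs 6] → B does not strictly dominate C (column X: 2 ≤ 7)
  C vs A: [7 vs 4, 6 vs 6, 6 vs 7] → C does not strictly dominate A (column Y: 6 ≤ 6)
  C vs B: [7 vs 2, 6 vs 1, 6 vs 7] → C does not strictly dominate B (column Z: 6 ≤ 7)
No single strategy strictly dominates all others → no strictly dominant strategy.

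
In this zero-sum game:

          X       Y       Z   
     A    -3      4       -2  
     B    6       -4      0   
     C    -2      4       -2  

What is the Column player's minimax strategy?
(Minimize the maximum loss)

Column should play Z, value = 0

Work:
Column player minimizes Row's maximum payoff:
Column X: max payoff to Row = 6
Column Y: max payoff to Row = 4
Column Z: max payoff to Row = 0
Minimum is 0, achieved by column Z.
Minimax strategy: Z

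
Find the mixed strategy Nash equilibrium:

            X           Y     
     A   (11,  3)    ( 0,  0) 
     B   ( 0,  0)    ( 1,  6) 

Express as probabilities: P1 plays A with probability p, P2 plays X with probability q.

p = 0.6667, q = 0.0833

Work:
Find probabilities that make opponent indifferent:
P2 chooses q to make P1 indifferent between A and B
P1 chooses p to make P2 indifferent between X and Y
Mixed NE: P1 plays (A: 0.6667, B: 0.3333), P2 plays (X: 0.0833, Y: 0.9167)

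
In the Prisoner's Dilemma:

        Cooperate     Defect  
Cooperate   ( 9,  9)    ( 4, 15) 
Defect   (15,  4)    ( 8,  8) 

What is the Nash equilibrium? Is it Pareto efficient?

(Defect, Defect) is NE; not Pareto efficient

Work:
Defect dominates Cooperate for both players:
If P2 cooperates: Defect (15) > Cooperate (9)
If P2 defects: Defect (8) > Cooperate (4)
NE: (Defect, Defect) with payoff (8, 8)
But (Cooperate, Cooperate) = (9, 9) Pareto dominates (8, 8)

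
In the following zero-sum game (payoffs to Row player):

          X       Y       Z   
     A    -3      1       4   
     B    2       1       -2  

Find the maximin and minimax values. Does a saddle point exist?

Maximin = -2, Minimax = 1, Saddle: False

Work:
Row minimums: [-3, -2] → maximin = -2
Column maximums: [2, 1, 4] → minimax = 1
No saddle point (maximin ≠ minimax). Mixed strategy needed.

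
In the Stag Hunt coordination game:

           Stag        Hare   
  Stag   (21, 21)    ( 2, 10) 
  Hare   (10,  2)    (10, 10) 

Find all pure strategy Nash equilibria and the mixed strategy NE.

Pure NE: (Stag, Stag) and (Hare, Hare); Mixed NE: p = 0.4211, q = 0.4211

Work:
Check pure NE:
(Stag, Stag): (21, 21) - no unilateral deviation beneficial
(Hare, Hare): (10, 10) - no unilateral deviation beneficial
Mixed NE: P1 plays Stag with p = 0.4211, P2 plays Stag with q = 0.4211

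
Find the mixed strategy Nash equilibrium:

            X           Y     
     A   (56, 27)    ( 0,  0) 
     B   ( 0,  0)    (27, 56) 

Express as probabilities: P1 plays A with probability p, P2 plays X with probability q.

p = 0.6747, q = 0.3253

Work:
Find probabilities that make opponent indifferent:
P2 chooses q to make P1 indifferent between A and B
P1 chooses p to make P2 indifferent between X and Y
Mixed NE: P1 plays (A: 0.6747, B: 0.3253), P2 plays (X: 0.3253, Y: 0.6747)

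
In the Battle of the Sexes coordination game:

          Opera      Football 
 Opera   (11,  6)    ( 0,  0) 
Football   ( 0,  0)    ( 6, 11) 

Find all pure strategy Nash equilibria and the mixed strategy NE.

Pure NE: (Opera, Opera) and (Football, Football); Mixed NE: p = 0.6471, q = 0.3529

Work:
Check pure NE:
(Opera, Opera): (11, 6) - no unilateral deviation beneficial
(Football, Football): (6, 11) - no unilateral deviation beneficial
Mixed NE: P1 plays Opera with p = 0.6471, P2 plays Opera with q = 0.3529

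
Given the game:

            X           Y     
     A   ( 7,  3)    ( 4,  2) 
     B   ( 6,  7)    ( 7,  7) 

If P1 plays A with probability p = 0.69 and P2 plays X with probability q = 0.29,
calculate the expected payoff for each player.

E[P1] = 5.4404, E[P2] = 3.7501

Work:
E[P1] = p·q·π₁(A,X) + p·(1-q)·π₁(A,Y) + (1-p)·q·π₁(B,X) + (1-p)·(1-q)·π₁(B,Y)
= 0.69·0.29·7 + 0.69·0.71·4 + 0.31·0.29·6 + 0.31·0.71·7
= 5.4404

E[P2] = 3.7501 (similar calculation)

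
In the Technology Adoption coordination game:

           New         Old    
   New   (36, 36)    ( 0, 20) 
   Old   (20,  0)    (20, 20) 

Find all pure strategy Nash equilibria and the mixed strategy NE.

Pure NE: (New, New) and (Old, Old); Mixed NE: p = 0.5556, q = 0.5556

Work:
Check pure NE:
(New, New): (36, 36) - no unilateral deviation beneficial
(Old, Old): (20, 20) - no unilateral deviation beneficial
Mixed NE: P1 plays New with p = 0.5556, P2 plays New with q = 0.5556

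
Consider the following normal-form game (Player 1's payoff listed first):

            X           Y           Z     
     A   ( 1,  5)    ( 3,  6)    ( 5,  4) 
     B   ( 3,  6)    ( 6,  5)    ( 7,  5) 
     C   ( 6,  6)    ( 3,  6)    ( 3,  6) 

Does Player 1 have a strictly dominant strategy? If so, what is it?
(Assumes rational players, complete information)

No strictly dominant strategy exists for Player 1

Work:
A strategy strictly dominates another if it gives a strictly higher payoff against every opponent action. Compare each pair of P1's strategies column-by-column:
  A vs B: [1 vs 3, 3 vs 6, 5 vs 7] → A does not strictly dominate B (column X: 1 ≤ 3)
  A vs C: [1 vs 6, 3 vs 3, 5 vs 3] → A does not strictly dominate C (column X: 1 ≤ 6)
  B vs A: [3 vs 1, 6 vs 3, 7 vs 5] → B strictly dominates A
  B vs C: [3 vs 6, 6 vs 3, 7 vs 3] → B does not strictly dominate C (column X: 3 ≤ 6)
  C vs A: [6 vs 1, 3 vs 3, 3 vs 5] → C does not strictly dominate A (column Y: 3 ≤ 3)
  C vs B: [6 vs 3, 3 vs 6, 3 vs 7] → C does not strictly dominate B (column Y: 3 ≤ 6)
No single strategy strictly dominates all others → no strictly dominant strategy.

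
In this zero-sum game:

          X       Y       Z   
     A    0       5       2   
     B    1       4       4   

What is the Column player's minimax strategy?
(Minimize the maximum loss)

Column should play X, value = 1

Work:
Column player minimizes Row's maximum payoff:
Column X: max payoff to Row = 1
Column Y: max payoff to Row = 5
Column Z: max payoff to Row = 4
Minimum is 1, achieved by column X.
Minimax strategy: X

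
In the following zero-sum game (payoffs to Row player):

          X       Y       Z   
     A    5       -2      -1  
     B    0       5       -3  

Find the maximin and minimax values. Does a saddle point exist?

Maximin = -2, Minimax = -1, Saddle: False

Work:
Row minimums: [-2, -3] → maximin = -2
Column maximums: [5, 5, -1] → minimax = -1
No saddle point (maximin ≠ minimax). Mixed strategy needed.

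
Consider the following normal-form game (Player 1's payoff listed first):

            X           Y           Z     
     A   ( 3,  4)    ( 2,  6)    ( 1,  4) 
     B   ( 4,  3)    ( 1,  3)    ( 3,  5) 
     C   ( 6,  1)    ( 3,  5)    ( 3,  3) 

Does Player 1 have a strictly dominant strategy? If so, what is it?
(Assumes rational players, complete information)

No strictly dominant strategy exists for Player 1

Work:
A strategy strictly dominates another if it gives a strictly higher payoff against every opponent action. Compare each pair of P1's strategies column-by-column:
  A vs B: [3 vs 4, 2 vs 1, 1 vs 3] → A does not strictly dominate B (column X: 3 ≤ 4)
  A vs C: [3 vs 6, 2 vs 3, 1 vs 3] → A does not strictly dominate C (column X: 3 ≤ 6)
  B vs A: [4 vs 3, 1 vs 2, 3 vs 1] → B does not strictly dominate A (column Y: 1 ≤ 2)
  B vs C: [4 vs 6, 1 vs 3, 3 vs 3] → B does not strictly dominate C (column X: 4 ≤ 6)
  C vs A: [6 vs 3, 3 vs 2, 3 vs 1] → C strictly dominates A
  C vs B: [6 vs 4, 3 vs 1, 3 vs 3] → C does not strictly dominate B (column Z: 3 ≤ 3)
No single strategy strictly dominates all others → no strictly dominant strategy.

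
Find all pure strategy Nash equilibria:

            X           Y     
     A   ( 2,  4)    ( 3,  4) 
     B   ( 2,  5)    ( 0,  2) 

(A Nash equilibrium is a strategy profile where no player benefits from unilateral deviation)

Nash equilibrium: (A, X), (A, Y), (B, X)

Work:
Best responses:
  P1 vs X: payoffs [2, 2] → best response A/B (payoff 2)
  P1 vs Y: payoffs [3, 0] → best response A (payoff 3)
  P2 vs A: payoffs [4, 4] → best response X/Y (payoff 4)
  P2 vs B: payoffs [5, 2] → best response X (payoff 5)
Mutual best responses: (A,X), (A,Y), (B,X) → Nash equilibria.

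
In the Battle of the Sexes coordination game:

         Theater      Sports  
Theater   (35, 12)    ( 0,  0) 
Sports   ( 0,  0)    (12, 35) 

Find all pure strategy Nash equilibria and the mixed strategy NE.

Pure NE: (Theater, Theater) and (Sports, Sports); Mixed NE: p = 0.7447, q = 0.2553

Work:
Check pure NE:
(Theater, Theater): (35, 12) - no unilateral deviation beneficial
(Sports, Sports): (12, 35) - no unilateral deviation beneficial
Mixed NE: P1 plays Theater with p = 0.7447, P2 plays Theater with q = 0.2553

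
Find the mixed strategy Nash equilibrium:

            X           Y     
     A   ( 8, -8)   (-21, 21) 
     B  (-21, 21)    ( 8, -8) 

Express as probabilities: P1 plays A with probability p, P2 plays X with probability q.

p = 0.5, q = 0.5

Work:
Find probabilities that make opponent indifferent:
P2 chooses q to make P1 indifferent between A and B
P1 chooses p to make P2 indifferent between X and Y
Mixed NE: P1 plays (A: 0.5, B: 0.5), P2 plays (X: 0.5, Y: 0.5)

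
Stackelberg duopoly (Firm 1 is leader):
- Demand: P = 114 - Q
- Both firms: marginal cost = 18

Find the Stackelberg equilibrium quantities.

q₁* (leader) = 48.0, q₂* (follower) = 24.0

Work:
Follower's reaction: q₂ = (a - c - q₁)/2
Leader substitutes: π₁ = q₁·(a - q₁ - (a-c-q₁)/2 - c)
FOC: q₁* = (114 - 18)/2 = 48.00
Then: q₂* = (114 - 18 - 48.0)/2 = 24.00
Leader has first-mover advantage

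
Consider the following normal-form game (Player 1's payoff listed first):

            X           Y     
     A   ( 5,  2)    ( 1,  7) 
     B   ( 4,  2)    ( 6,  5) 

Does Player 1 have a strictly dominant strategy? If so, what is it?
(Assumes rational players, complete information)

No strictly dominant strategy exists for Player 1

Work:
A strategy strictly dominates another if it gives a strictly higher payoff against every opponent action. Compare each pair of P1's strategies column-by-column:
  A vs B: [5 vs 4, 1 vs 6] → A does not strictly dominate B (column Y: 1 ≤ 6)
  B vs A: [4 vs 5, 6 vs 1] → B does not strictly dominate A (column X: 4 ≤ 5)
No single strategy strictly dominates all others → no strictly dominant strategy.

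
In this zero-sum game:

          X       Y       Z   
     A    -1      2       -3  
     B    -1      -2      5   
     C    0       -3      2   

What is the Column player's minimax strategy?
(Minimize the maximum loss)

Column should play X, value = 0

Work:
Column player minimizes Row's maximum payoff:
Column X: max payoff to Row = 0
Column Y: max payoff to Row = 2
Column Z: max payoff to Row = 5
Minimum is 0, achieved by column X.
Minimax strategy: X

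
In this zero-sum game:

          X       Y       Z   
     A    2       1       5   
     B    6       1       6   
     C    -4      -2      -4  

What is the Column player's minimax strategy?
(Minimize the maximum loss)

Column should play Y, value = 1

Work:
Column player minimizes Row's maximum payoff:
Column X: max payoff to Row = 6
Column Y: max payoff to Row = 1
Column Z: max payoff to Row = 6
Minimum is 1, achieved by column Y.
Minimax strategy: Y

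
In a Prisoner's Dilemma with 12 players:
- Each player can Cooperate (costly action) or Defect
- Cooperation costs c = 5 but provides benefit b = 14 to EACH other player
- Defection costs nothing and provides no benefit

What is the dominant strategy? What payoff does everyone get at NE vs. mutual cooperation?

Dominant: Defect; NE payoff = 0; Coop payoff = 149

Work:
Defect dominates (saves cost c = 5, benefit to others is external)
NE: All defect → everyone gets 0
If all cooperate: each receives (11)×14 - 5 = 149
Social dilemma: 149 > 0 but NE gives 0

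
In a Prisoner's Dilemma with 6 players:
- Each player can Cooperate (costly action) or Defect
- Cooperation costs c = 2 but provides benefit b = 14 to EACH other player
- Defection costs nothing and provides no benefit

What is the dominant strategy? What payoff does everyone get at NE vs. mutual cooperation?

Dominant: Defect; NE payoff = 0; Coop payoff = 68

Work:
Defect dominates (saves cost c = 2, benefit to others is external)
NE: All defect → everyone gets 0
If all cooperate: each receives (5)×14 - 2 = 68
Social dilemma: 68 > 0 but NE gives 0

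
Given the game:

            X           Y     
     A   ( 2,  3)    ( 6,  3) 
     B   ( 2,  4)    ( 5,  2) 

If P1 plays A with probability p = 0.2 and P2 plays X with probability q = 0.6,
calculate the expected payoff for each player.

E[P1] = 3.28, E[P2] = 3.16

Work:
E[P1] = p·q·π₁(A,X) + p·(1-q)·π₁(A,Y) + (1-p)·q·π₁(B,X) + (1-p)·(1-q)·π₁(B,Y)
= 0.2·0.6·2 + 0.2·0.4·6 + 0.8·0.6·2 + 0.8·0.4·5
= 3.28

E[P2] = 3.16 (similar calculation)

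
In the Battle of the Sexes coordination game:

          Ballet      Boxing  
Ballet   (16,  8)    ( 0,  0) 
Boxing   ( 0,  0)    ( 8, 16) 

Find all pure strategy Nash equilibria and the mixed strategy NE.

Pure NE: (Ballet, Ballet) and (Boxing, Boxing); Mixed NE: p = 0.6667, q = 0.3333

Work:
Check pure NE:
(Ballet, Ballet): (16, 8) - no unilateral deviation beneficial
(Boxing, Boxing): (8, 16) - no unilateral deviation beneficial
Mixed NE: P1 plays Ballet with p = 0.6667, P2 plays Ballet with q = 0.3333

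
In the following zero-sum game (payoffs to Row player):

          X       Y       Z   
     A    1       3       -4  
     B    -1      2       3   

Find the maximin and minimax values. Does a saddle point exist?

Maximin = -1, Minimax = 1, Saddle: False

Work:
Row minimums: [-4, -1] → maximin = -1
Column maximums: [1, 3, 3] → minimax = 1
No saddle point (maximin ≠ minimax). Mixed strategy needed.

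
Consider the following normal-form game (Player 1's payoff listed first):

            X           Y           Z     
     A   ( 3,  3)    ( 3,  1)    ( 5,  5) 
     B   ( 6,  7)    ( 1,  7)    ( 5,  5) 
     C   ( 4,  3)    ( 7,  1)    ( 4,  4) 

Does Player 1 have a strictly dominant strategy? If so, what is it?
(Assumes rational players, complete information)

No strictly dominant strategy exists for Player 1

Work:
A strategy strictly dominates another if it gives a strictly higher payoff against every opponent action. Compare each pair of P1's strategies column-by-column:
  A vs B: [3 vs 6, 3 vs 1, 5 vs 5] → A does not strictly dominate B (column X: 3 ≤ 6)
  A vs C: [3 vs 4, 3 vs 7, 5 vs 4] → A does not strictly dominate C (column X: 3 ≤ 4)
  B vs A: [6 vs 3, 1 vs 3, 5 vs 5] → B does not strictly dominate A (column Y: 1 ≤ 3)
  B vs C: [6 vs 4, 1 vs 7, 5 vs 4] → B does not strictly dominate C (column Y: 1 ≤ 7)
  C vs A: [4 vs 3, 7 vs 3, 4 vs 5] → C does not strictly dominate A (column Z: 4 ≤ 5)
  C vs B: [4 vs 6, 7 vs 1, 4 vs 5] → C does not strictly dominate B (column X: 4 ≤ 6)
No single strategy strictly dominates all others → no strictly dominant strategy.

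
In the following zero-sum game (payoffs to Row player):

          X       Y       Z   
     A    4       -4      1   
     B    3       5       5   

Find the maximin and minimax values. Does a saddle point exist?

Maximin = 3, Minimax = 4, Saddle: False

Work:
Row minimums: [-4, 3] → maximin = 3
Column maximums: [4, 5, 5] → minimax = 4
No saddle point (maximin ≠ minimax). Mixed strategy needed.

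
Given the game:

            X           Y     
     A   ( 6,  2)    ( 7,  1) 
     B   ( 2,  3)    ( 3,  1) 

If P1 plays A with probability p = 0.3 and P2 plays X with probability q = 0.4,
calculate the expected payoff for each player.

E[P1] = 3.8, E[P2] = 1.68

Work:
E[P1] = p·q·π₁(A,X) + p·(1-q)·π₁(A,Y) + (1-p)·q·π₁(B,X) + (1-p)·(1-q)·π₁(B,Y)
= 0.3·0.4·6 + 0.3·0.6·7 + 0.7·0.4·2 + 0.7·0.6·3
= 3.8

E[P2] = 1.68 (similar calculation)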